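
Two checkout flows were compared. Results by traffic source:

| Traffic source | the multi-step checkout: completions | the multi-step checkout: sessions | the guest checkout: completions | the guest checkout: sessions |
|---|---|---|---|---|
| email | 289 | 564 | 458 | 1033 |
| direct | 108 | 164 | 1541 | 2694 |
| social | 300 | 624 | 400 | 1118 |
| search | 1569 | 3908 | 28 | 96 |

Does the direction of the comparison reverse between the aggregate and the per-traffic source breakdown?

Yes

Email: the multi-step checkout 289/564 = 51.2%, the guest checkout 458/1033 = 44.3% → the multi-step checkout
Direct: the multi-step checkout 108/164 = 65.9%, the guest checkout 1541/2694 = 57.2% → the multi-step checkout
Social: the multi-step checkout 300/624 = 48.1%, the guest checkout 400/1118 = 35.8% → the multi-step checkout
Search: the multi-step checkout 1569/3908 = 40.1%, the guest checkout 28/96 = 29.2% → the multi-step checkout
Overall: the multi-step checkout 2266/5260 = 43.1%, the guest checkout 2427/4941 = 49.1% → the guest checkout
The multi-step checkout wins each traffic group but the guest checkout wins overall — the comparison reverses. The multi-step checkout's sessions skew toward search, which has a lower base rate.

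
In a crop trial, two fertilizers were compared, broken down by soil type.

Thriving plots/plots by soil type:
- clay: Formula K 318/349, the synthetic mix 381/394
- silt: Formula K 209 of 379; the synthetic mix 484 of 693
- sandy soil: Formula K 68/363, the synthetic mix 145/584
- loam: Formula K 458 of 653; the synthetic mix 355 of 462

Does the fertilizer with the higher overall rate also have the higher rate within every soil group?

Yes

Clay: Formula K 318/349 = 91.1%, the synthetic mix 381/394 = 96.7% → the synthetic mix
Silt: Formula K 209/379 = 55.1%, the synthetic mix 484/693 = 69.8% → the synthetic mix
Sandy soil: Formula K 68/363 = 18.7%, the synthetic mix 145/584 = 24.8% → the synthetic mix
Loam: Formula K 458/653 = 70.1%, the synthetic mix 355/462 = 76.8% → the synthetic mix
Overall: Formula K 1053/1744 = 60.4%, the synthetic mix 1365/2133 = 64.0% → the synthetic mix
The synthetic mix wins overall and in every soil group — no reversal.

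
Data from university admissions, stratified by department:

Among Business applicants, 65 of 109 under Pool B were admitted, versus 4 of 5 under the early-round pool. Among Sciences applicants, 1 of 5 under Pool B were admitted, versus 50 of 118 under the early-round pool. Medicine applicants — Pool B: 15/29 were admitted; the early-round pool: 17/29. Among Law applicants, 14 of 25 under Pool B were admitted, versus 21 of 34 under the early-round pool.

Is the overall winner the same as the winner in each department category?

Business: Pool B 65/109 = 59.6%, the early-round pool 4/5 = 80.0% → the early-round pool
Sciences: Pool B 1/5 = 20.0%, the early-round pool 50/118 = 42.4% → the early-round pool
Medicine: Pool B 15/29 = 51.7%, the early-round pool 17/29 = 58.6% → the early-round pool
Law: Pool B 14/25 = 56.0%, the early-round pool 21/34 = 61.8% → the early-round pool
Overall: Pool B 95/168 = 56.5%, the early-round pool 92/186 = 49.5% → Pool B
The early-round pool wins each department group but Pool B wins overall — the comparison reverses. The early-round pool's applicants skew toward Sciences, which has a lower base rate.

No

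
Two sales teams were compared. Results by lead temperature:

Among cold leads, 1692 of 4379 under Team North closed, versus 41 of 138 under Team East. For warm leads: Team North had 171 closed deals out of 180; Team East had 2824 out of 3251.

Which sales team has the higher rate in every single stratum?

Cold: Team North 1692/4379 = 38.6%, Team East 41/138 = 29.7% → Team North
Warm: Team North 171/180 = 95.0%, Team East 2824/3251 = 86.9% → Team North
Team North has the higher rate in both groups.

Team North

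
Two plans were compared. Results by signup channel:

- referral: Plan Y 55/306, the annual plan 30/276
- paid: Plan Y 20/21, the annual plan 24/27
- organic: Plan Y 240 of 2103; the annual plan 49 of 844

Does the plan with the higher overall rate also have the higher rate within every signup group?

Referral: Plan Y 55/306 = 18.0%, the annual plan 30/276 = 10.9% → Plan Y
Paid: Plan Y 20/21 = 95.2%, the annual plan 24/27 = 88.9% → Plan Y
Organic: Plan Y 240/2103 = 11.4%, the annual plan 49/844 = 5.8% → Plan Y
Overall: Plan Y 315/2430 = 13.0%, the annual plan 103/1147 = 9.0% → Plan Y
Plan Y wins overall and in every signup group — no reversal.

Yes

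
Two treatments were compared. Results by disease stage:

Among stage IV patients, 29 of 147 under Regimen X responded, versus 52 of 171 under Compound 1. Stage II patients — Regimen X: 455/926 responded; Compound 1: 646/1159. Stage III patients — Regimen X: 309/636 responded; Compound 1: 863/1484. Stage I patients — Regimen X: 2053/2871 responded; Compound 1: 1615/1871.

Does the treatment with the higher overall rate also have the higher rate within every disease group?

Yes

Stage IV: Regimen X 29/147 = 19.7%, Compound 1 52/171 = 30.4% → Compound 1
Stage II: Regimen X 455/926 = 49.1%, Compound 1 646/1159 = 55.7% → Compound 1
Stage III: Regimen X 309/636 = 48.6%, Compound 1 863/1484 = 58.2% → Compound 1
Stage I: Regimen X 2053/2871 = 71.5%, Compound 1 1615/1871 = 86.3% → Compound 1
Overall: Regimen X 2846/4580 = 62.1%, Compound 1 3176/4685 = 67.8% → Compound 1
Compound 1 wins overall and in every disease group — no reversal.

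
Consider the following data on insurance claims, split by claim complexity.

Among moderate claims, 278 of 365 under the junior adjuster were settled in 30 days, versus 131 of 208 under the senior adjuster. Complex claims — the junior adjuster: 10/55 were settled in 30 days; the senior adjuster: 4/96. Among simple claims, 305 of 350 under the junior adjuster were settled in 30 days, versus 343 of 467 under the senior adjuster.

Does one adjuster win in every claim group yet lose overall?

Moderate: the junior adjuster 278/365 = 76.2%, the senior adjuster 131/208 = 63.0% → the junior adjuster
Complex: the junior adjuster 10/55 = 18.2%, the senior adjuster 4/96 = 4.2% → the junior adjuster
Simple: the junior adjuster 305/350 = 87.1%, the senior adjuster 343/467 = 73.4% → the junior adjuster
Overall: the junior adjuster 593/770 = 77.0%, the senior adjuster 478/771 = 62.0% → the junior adjuster
The junior adjuster wins overall and in every claim group — no reversal.

No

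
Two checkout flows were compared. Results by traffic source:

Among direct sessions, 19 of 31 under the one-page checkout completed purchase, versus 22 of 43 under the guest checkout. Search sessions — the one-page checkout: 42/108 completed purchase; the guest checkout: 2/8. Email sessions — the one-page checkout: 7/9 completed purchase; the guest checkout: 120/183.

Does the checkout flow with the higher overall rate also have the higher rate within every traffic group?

No

Direct: the one-page checkout 19/31 = 61.3%, the guest checkout 22/43 = 51.2% → the one-page checkout
Search: the one-page checkout 42/108 = 38.9%, the guest checkout 2/8 = 25.0% → the one-page checkout
Email: the one-page checkout 7/9 = 77.8%, the guest checkout 120/183 = 65.6% → the one-page checkout
Overall: the one-page checkout 68/148 = 45.9%, the guest checkout 144/234 = 61.5% → the guest checkout
The one-page checkout wins each traffic group but the guest checkout wins overall — the comparison reverses. The one-page checkout's sessions skew toward search, which has a lower base rate.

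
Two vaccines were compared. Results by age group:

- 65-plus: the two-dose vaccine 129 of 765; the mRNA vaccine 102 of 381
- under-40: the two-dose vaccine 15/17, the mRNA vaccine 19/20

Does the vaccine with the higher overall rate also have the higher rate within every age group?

65-plus: the two-dose vaccine 129/765 = 16.9%, the mRNA vaccine 102/381 = 26.8% → the mRNA vaccine
Under-40: the two-dose vaccine 15/17 = 88.2%, the mRNA vaccine 19/20 = 95.0% → the mRNA vaccine
Overall: the two-dose vaccine 144/782 = 18.4%, the mRNA vaccine 121/401 = 30.2% → the mRNA vaccine
The mRNA vaccine wins overall and in every age group — no reversal.

Yes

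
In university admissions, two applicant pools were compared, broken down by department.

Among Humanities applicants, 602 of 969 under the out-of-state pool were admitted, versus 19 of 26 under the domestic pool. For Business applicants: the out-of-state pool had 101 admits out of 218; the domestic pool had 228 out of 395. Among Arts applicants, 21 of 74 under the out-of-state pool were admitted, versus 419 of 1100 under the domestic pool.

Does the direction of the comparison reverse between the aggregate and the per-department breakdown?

Humanities: the out-of-state pool 602/969 = 62.1%, the domestic pool 19/26 = 73.1% → the domestic pool
Business: the out-of-state pool 101/218 = 46.3%, the domestic pool 228/395 = 57.7% → the domestic pool
Arts: the out-of-state pool 21/74 = 28.4%, the domestic pool 419/1100 = 38.1% → the domestic pool
Overall: the out-of-state pool 724/1261 = 57.4%, the domestic pool 666/1521 = 43.8% → the out-of-state pool
The domestic pool wins each department group but the out-of-state pool wins overall — the comparison reverses. The domestic pool's applicants skew toward Arts, which has a lower base rate.

Yes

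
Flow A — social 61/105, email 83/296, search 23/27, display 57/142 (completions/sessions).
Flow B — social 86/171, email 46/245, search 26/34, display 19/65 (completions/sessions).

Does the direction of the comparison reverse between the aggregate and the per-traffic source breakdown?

No

Social: Flow A 61/105 = 58.1%, Flow B 86/171 = 50.3% → Flow A
Email: Flow A 83/296 = 28.0%, Flow B 46/245 = 18.8% → Flow A
Search: Flow A 23/27 = 85.2%, Flow B 26/34 = 76.5% → Flow A
Display: Flow A 57/142 = 40.1%, Flow B 19/65 = 29.2% → Flow A
Overall: Flow A 224/570 = 39.3%, Flow B 177/515 = 34.4% → Flow A
Flow A wins overall and in every traffic group — no reversal.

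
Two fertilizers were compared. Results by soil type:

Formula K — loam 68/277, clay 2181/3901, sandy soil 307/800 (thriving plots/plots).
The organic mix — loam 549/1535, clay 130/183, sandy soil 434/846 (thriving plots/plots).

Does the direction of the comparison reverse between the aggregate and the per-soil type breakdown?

Loam: Formula K 68/277 = 24.5%, the organic mix 549/1535 = 35.8% → the organic mix
Clay: Formula K 2181/3901 = 55.9%, the organic mix 130/183 = 71.0% → the organic mix
Sandy soil: Formula K 307/800 = 38.4%, the organic mix 434/846 = 51.3% → the organic mix
Overall: Formula K 2556/4978 = 51.3%, the organic mix 1113/2564 = 43.4% → Formula K
The organic mix wins each soil group but Formula K wins overall — the comparison reverses. The organic mix's plots skew toward loam, which has a lower base rate.

Yes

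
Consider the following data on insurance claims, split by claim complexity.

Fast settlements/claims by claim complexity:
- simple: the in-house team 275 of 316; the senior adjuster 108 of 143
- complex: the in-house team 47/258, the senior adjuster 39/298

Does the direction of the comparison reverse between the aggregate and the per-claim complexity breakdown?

No

Simple: the in-house team 275/316 = 87.0%, the senior adjuster 108/143 = 75.5% → the in-house team
Complex: the in-house team 47/258 = 18.2%, the senior adjuster 39/298 = 13.1% → the in-house team
Overall: the in-house team 322/574 = 56.1%, the senior adjuster 147/441 = 33.3% → the in-house team
The in-house team wins overall and in every claim group — no reversal.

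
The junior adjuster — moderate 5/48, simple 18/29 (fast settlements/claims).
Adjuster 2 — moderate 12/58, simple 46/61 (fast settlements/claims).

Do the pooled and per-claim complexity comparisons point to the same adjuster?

Yes

Moderate: the junior adjuster 5/48 = 10.4%, Adjuster 2 12/58 = 20.7% → Adjuster 2
Simple: the junior adjuster 18/29 = 62.1%, Adjuster 2 46/61 = 75.4% → Adjuster 2
Overall: the junior adjuster 23/77 = 29.9%, Adjuster 2 58/119 = 48.7% → Adjuster 2
Adjuster 2 wins overall and in every claim group — no reversal.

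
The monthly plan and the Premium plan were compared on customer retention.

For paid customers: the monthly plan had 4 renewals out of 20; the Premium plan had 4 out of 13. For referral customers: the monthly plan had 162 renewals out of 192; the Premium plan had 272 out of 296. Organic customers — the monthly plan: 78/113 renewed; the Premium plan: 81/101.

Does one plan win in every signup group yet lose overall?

Paid: the monthly plan 4/20 = 20.0%, the Premium plan 4/13 = 30.8% → the Premium plan
Referral: the monthly plan 162/192 = 84.4%, the Premium plan 272/296 = 91.9% → the Premium plan
Organic: the monthly plan 78/113 = 69.0%, the Premium plan 81/101 = 80.2% → the Premium plan
Overall: the monthly plan 244/325 = 75.1%, the Premium plan 357/410 = 87.1% → the Premium plan
The Premium plan wins overall and in every signup group — no reversal.

No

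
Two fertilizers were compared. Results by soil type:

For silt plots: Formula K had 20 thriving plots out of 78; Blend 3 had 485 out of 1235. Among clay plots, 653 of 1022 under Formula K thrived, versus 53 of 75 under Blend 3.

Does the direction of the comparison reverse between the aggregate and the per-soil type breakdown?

Silt: Formula K 20/78 = 25.6%, Blend 3 485/1235 = 39.3% → Blend 3
Clay: Formula K 653/1022 = 63.9%, Blend 3 53/75 = 70.7% → Blend 3
Overall: Formula K 673/1100 = 61.2%, Blend 3 538/1310 = 41.1% → Formula K
Blend 3 wins each soil group but Formula K wins overall — the comparison reverses. Blend 3's plots skew toward silt, which has a lower base rate.

Yes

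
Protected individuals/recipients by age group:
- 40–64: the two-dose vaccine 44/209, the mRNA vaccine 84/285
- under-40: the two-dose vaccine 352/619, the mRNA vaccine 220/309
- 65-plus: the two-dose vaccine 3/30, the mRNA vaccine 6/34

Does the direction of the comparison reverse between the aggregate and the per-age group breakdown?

No

40–64: the two-dose vaccine 44/209 = 21.1%, the mRNA vaccine 84/285 = 29.5% → the mRNA vaccine
Under-40: the two-dose vaccine 352/619 = 56.9%, the mRNA vaccine 220/309 = 71.2% → the mRNA vaccine
65-plus: the two-dose vaccine 3/30 = 10.0%, the mRNA vaccine 6/34 = 17.6% → the mRNA vaccine
Overall: the two-dose vaccine 399/858 = 46.5%, the mRNA vaccine 310/628 = 49.4% → the mRNA vaccine
The mRNA vaccine wins overall and in every age group — no reversal.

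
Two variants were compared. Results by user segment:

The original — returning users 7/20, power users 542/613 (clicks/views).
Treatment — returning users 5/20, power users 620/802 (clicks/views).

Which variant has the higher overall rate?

Returning users: the original 7/20 = 35.0%, Treatment 5/20 = 25.0% → the original
Power users: the original 542/613 = 88.4%, Treatment 620/802 = 77.3% → the original
Overall: the original 549/633 = 86.7%, Treatment 625/822 = 76.0% → the original

the original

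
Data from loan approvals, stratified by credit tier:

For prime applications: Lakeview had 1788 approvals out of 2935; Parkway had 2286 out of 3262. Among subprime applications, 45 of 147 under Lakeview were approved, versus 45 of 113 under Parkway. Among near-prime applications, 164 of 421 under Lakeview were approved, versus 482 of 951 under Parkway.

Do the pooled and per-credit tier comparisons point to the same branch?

Yes

Prime: Lakeview 1788/2935 = 60.9%, Parkway 2286/3262 = 70.1% → Parkway
Subprime: Lakeview 45/147 = 30.6%, Parkway 45/113 = 39.8% → Parkway
Near-prime: Lakeview 164/421 = 39.0%, Parkway 482/951 = 50.7% → Parkway
Overall: Lakeview 1997/3503 = 57.0%, Parkway 2813/4326 = 65.0% → Parkway
Parkway wins overall and in every credit group — no reversal.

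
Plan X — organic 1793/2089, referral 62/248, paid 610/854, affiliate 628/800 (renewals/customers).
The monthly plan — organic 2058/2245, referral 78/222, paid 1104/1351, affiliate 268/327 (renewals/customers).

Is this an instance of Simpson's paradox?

No

Organic: Plan X 1793/2089 = 85.8%, the monthly plan 2058/2245 = 91.7% → the monthly plan
Referral: Plan X 62/248 = 25.0%, the monthly plan 78/222 = 35.1% → the monthly plan
Paid: Plan X 610/854 = 71.4%, the monthly plan 1104/1351 = 81.7% → the monthly plan
Affiliate: Plan X 628/800 = 78.5%, the monthly plan 268/327 = 82.0% → the monthly plan
Overall: Plan X 3093/3991 = 77.5%, the monthly plan 3508/4145 = 84.6% → the monthly plan
The monthly plan wins overall and in every signup group — no reversal.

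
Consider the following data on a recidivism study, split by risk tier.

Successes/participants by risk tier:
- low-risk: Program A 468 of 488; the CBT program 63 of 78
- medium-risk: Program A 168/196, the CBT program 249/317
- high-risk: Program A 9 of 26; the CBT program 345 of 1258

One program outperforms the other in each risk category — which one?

Program A

Low-risk: Program A 468/488 = 95.9%, the CBT program 63/78 = 80.8% → Program A
Medium-risk: Program A 168/196 = 85.7%, the CBT program 249/317 = 78.5% → Program A
High-risk: Program A 9/26 = 34.6%, the CBT program 345/1258 = 27.4% → Program A
Program A has the higher rate in all 3 groups.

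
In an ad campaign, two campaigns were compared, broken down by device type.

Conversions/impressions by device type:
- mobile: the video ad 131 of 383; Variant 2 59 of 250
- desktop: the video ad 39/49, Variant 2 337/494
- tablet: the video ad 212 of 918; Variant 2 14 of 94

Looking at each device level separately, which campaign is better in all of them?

Mobile: the video ad 131/383 = 34.2%, Variant 2 59/250 = 23.6% → the video ad
Desktop: the video ad 39/49 = 79.6%, Variant 2 337/494 = 68.2% → the video ad
Tablet: the video ad 212/918 = 23.1%, Variant 2 14/94 = 14.9% → the video ad
The video ad has the higher rate in all 3 groups.

the video ad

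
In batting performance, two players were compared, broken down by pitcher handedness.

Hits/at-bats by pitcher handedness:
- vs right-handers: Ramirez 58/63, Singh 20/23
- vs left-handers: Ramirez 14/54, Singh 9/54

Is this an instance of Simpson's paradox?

No

Vs right-handers: Ramirez 58/63 = 92.1%, Singh 20/23 = 87.0% → Ramirez
Vs left-handers: Ramirez 14/54 = 25.9%, Singh 9/54 = 16.7% → Ramirez
Overall: Ramirez 72/117 = 61.5%, Singh 29/77 = 37.7% → Ramirez
Ramirez wins overall and in every pitcher group — no reversal.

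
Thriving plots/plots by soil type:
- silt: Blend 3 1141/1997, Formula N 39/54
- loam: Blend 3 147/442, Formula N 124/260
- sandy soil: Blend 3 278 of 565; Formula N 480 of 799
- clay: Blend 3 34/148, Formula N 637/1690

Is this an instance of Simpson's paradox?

Silt: Blend 3 1141/1997 = 57.1%, Formula N 39/54 = 72.2% → Formula N
Loam: Blend 3 147/442 = 33.3%, Formula N 124/260 = 47.7% → Formula N
Sandy soil: Blend 3 278/565 = 49.2%, Formula N 480/799 = 60.1% → Formula N
Clay: Blend 3 34/148 = 23.0%, Formula N 637/1690 = 37.7% → Formula N
Overall: Blend 3 1600/3152 = 50.8%, Formula N 1280/2803 = 45.7% → Blend 3
Formula N wins each soil group but Blend 3 wins overall — the comparison reverses. Formula N's plots skew toward clay, which has a lower base rate.

Yes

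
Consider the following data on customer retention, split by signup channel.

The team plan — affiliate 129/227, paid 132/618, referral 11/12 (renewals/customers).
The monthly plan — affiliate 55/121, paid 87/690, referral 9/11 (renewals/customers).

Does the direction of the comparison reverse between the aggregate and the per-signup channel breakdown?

No

Affiliate: the team plan 129/227 = 56.8%, the monthly plan 55/121 = 45.5% → the team plan
Paid: the team plan 132/618 = 21.4%, the monthly plan 87/690 = 12.6% → the team plan
Referral: the team plan 11/12 = 91.7%, the monthly plan 9/11 = 81.8% → the team plan
Overall: the team plan 272/857 = 31.7%, the monthly plan 151/822 = 18.4% → the team plan
The team plan wins overall and in every signup group — no reversal.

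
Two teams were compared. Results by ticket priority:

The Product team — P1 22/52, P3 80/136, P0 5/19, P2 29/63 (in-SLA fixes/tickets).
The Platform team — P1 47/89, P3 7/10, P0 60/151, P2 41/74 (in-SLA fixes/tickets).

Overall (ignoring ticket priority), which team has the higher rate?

P1: the Product team 22/52 = 42.3%, the Platform team 47/89 = 52.8% → the Platform team
P3: the Product team 80/136 = 58.8%, the Platform team 7/10 = 70.0% → the Platform team
P0: the Product team 5/19 = 26.3%, the Platform team 60/151 = 39.7% → the Platform team
P2: the Product team 29/63 = 46.0%, the Platform team 41/74 = 55.4% → the Platform team
Overall: the Product team 136/270 = 50.4%, the Platform team 155/324 = 47.8% → the Product team
(The Platform team wins every ticket group but the Product team wins overall — the Platform team's tickets skew toward the low-rate P0 group.)

the Product team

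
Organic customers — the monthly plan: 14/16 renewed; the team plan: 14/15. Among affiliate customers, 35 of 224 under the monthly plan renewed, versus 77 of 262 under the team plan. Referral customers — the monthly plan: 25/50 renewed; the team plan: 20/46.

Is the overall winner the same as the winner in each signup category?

Organic: the monthly plan 14/16 = 87.5%, the team plan 14/15 = 93.3% → the team plan
Affiliate: the monthly plan 35/224 = 15.6%, the team plan 77/262 = 29.4% → the team plan
Referral: the monthly plan 25/50 = 50.0%, the team plan 20/46 = 43.5% → the monthly plan
Overall: the monthly plan 74/290 = 25.5%, the team plan 111/323 = 34.4% → the team plan
Neither sweeps: the monthly plan wins 1 of 3 groups, the team plan wins 2. The team plan wins overall but not every group — no Simpson reversal.

No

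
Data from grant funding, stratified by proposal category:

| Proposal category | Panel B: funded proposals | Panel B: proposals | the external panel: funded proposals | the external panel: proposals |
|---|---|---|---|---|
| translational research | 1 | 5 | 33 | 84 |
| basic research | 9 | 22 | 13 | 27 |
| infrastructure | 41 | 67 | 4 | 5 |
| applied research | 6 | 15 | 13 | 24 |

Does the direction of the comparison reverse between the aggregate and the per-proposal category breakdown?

Yes

Translational research: Panel B 1/5 = 20.0%, the external panel 33/84 = 39.3% → the external panel
Basic research: Panel B 9/22 = 40.9%, the external panel 13/27 = 48.1% → the external panel
Infrastructure: Panel B 41/67 = 61.2%, the external panel 4/5 = 80.0% → the external panel
Applied research: Panel B 6/15 = 40.0%, the external panel 13/24 = 54.2% → the external panel
Overall: Panel B 57/109 = 52.3%, the external panel 63/140 = 45.0% → Panel B
The external panel wins each proposal group but Panel B wins overall — the comparison reverses. The external panel's proposals skew toward translational research, which has a lower base rate.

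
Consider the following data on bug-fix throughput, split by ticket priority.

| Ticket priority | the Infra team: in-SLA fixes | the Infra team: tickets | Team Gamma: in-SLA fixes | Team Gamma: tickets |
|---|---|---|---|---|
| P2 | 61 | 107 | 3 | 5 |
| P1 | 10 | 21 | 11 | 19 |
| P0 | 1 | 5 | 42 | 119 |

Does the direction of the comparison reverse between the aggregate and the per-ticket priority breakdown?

Yes

P2: the Infra team 61/107 = 57.0%, Team Gamma 3/5 = 60.0% → Team Gamma
P1: the Infra team 10/21 = 47.6%, Team Gamma 11/19 = 57.9% → Team Gamma
P0: the Infra team 1/5 = 20.0%, Team Gamma 42/119 = 35.3% → Team Gamma
Overall: the Infra team 72/133 = 54.1%, Team Gamma 56/143 = 39.2% → the Infra team
Team Gamma wins each ticket group but the Infra team wins overall — the comparison reverses. Team Gamma's tickets skew toward P0, which has a lower base rate.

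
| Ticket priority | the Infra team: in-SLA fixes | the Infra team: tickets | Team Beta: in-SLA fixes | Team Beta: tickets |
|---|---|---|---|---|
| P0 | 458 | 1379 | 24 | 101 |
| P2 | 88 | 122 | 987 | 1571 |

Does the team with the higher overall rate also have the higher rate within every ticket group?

P0: the Infra team 458/1379 = 33.2%, Team Beta 24/101 = 23.8% → the Infra team
P2: the Infra team 88/122 = 72.1%, Team Beta 987/1571 = 62.8% → the Infra team
Overall: the Infra team 546/1501 = 36.4%, Team Beta 1011/1672 = 60.5% → Team Beta
The Infra team wins each ticket group but Team Beta wins overall — the comparison reverses. The Infra team's tickets skew toward P0, which has a lower base rate.

No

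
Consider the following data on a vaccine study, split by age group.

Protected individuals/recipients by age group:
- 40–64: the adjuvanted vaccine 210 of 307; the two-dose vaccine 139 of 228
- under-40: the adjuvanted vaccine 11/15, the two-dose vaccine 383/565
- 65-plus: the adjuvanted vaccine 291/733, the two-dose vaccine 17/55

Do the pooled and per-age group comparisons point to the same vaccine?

No

40–64: the adjuvanted vaccine 210/307 = 68.4%, the two-dose vaccine 139/228 = 61.0% → the adjuvanted vaccine
Under-40: the adjuvanted vaccine 11/15 = 73.3%, the two-dose vaccine 383/565 = 67.8% → the adjuvanted vaccine
65-plus: the adjuvanted vaccine 291/733 = 39.7%, the two-dose vaccine 17/55 = 30.9% → the adjuvanted vaccine
Overall: the adjuvanted vaccine 512/1055 = 48.5%, the two-dose vaccine 539/848 = 63.6% → the two-dose vaccine
The adjuvanted vaccine wins each age group but the two-dose vaccine wins overall — the comparison reverses. The adjuvanted vaccine's recipients skew toward 65-plus, which has a lower base rate.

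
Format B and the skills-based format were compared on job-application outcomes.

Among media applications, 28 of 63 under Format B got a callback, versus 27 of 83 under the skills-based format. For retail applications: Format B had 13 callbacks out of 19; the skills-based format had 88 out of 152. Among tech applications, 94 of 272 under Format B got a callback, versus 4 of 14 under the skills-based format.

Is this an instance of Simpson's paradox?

Yes

Media: Format B 28/63 = 44.4%, the skills-based format 27/83 = 32.5% → Format B
Retail: Format B 13/19 = 68.4%, the skills-based format 88/152 = 57.9% → Format B
Tech: Format B 94/272 = 34.6%, the skills-based format 4/14 = 28.6% → Format B
Overall: Format B 135/354 = 38.1%, the skills-based format 119/249 = 47.8% → the skills-based format
Format B wins each industry group but the skills-based format wins overall — the comparison reverses. Format B's applications skew toward tech, which has a lower base rate.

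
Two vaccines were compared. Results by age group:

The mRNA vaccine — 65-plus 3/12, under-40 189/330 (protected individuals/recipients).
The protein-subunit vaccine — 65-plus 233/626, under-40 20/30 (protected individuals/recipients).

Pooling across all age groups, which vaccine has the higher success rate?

the mRNA vaccine

65-plus: the mRNA vaccine 3/12 = 25.0%, the protein-subunit vaccine 233/626 = 37.2% → the protein-subunit vaccine
Under-40: the mRNA vaccine 189/330 = 57.3%, the protein-subunit vaccine 20/30 = 66.7% → the protein-subunit vaccine
Overall: the mRNA vaccine 192/342 = 56.1%, the protein-subunit vaccine 253/656 = 38.6% → the mRNA vaccine
(The protein-subunit vaccine wins every age group but the mRNA vaccine wins overall — the protein-subunit vaccine's recipients skew toward the low-rate 65-plus group.)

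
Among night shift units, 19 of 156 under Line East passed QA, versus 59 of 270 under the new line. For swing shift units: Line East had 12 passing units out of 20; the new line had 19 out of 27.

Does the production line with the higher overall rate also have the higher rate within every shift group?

Yes

Night shift: Line East 19/156 = 12.2%, the new line 59/270 = 21.9% → the new line
Swing shift: Line East 12/20 = 60.0%, the new line 19/27 = 70.4% → the new line
Overall: Line East 31/176 = 17.6%, the new line 78/297 = 26.3% → the new line
The new line wins overall and in every shift group — no reversal.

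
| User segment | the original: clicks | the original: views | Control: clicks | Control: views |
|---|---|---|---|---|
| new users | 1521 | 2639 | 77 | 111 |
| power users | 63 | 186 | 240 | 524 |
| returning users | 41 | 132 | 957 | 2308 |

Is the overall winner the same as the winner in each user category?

No

New users: the original 1521/2639 = 57.6%, Control 77/111 = 69.4% → Control
Power users: the original 63/186 = 33.9%, Control 240/524 = 45.8% → Control
Returning users: the original 41/132 = 31.1%, Control 957/2308 = 41.5% → Control
Overall: the original 1625/2957 = 55.0%, Control 1274/2943 = 43.3% → the original
Control wins each user group but the original wins overall — the comparison reverses. Control's views skew toward returning users, which has a lower base rate.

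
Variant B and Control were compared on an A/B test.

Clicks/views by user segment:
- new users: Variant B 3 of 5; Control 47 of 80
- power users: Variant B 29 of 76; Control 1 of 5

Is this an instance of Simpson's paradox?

New users: Variant B 3/5 = 60.0%, Control 47/80 = 58.8% → Variant B
Power users: Variant B 29/76 = 38.2%, Control 1/5 = 20.0% → Variant B
Overall: Variant B 32/81 = 39.5%, Control 48/85 = 56.5% → Control
Variant B wins each user group but Control wins overall — the comparison reverses. Variant B's views skew toward power users, which has a lower base rate.

Yes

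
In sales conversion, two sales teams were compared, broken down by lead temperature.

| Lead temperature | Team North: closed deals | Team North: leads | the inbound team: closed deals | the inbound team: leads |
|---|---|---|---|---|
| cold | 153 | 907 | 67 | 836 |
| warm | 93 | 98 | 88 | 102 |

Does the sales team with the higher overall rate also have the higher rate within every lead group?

Cold: Team North 153/907 = 16.9%, the inbound team 67/836 = 8.0% → Team North
Warm: Team North 93/98 = 94.9%, the inbound team 88/102 = 86.3% → Team North
Overall: Team North 246/1005 = 24.5%, the inbound team 155/938 = 16.5% → Team North
Team North wins overall and in every lead group — no reversal.

Yes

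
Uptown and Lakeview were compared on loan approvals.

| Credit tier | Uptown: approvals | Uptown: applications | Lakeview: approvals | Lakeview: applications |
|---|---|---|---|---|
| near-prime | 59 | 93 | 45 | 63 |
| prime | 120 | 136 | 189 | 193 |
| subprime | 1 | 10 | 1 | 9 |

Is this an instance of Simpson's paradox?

Near-prime: Uptown 59/93 = 63.4%, Lakeview 45/63 = 71.4% → Lakeview
Prime: Uptown 120/136 = 88.2%, Lakeview 189/193 = 97.9% → Lakeview
Subprime: Uptown 1/10 = 10.0%, Lakeview 1/9 = 11.1% → Lakeview
Overall: Uptown 180/239 = 75.3%, Lakeview 235/265 = 88.7% → Lakeview
Lakeview wins overall and in every credit group — no reversal.

No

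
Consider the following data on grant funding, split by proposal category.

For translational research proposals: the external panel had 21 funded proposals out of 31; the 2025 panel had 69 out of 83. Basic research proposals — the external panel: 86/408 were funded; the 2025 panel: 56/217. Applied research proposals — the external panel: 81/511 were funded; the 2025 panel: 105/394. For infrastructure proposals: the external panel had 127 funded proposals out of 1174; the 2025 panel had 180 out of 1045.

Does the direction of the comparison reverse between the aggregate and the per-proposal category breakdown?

No

Translational research: the external panel 21/31 = 67.7%, the 2025 panel 69/83 = 83.1% → the 2025 panel
Basic research: the external panel 86/408 = 21.1%, the 2025 panel 56/217 = 25.8% → the 2025 panel
Applied research: the external panel 81/511 = 15.9%, the 2025 panel 105/394 = 26.6% → the 2025 panel
Infrastructure: the external panel 127/1174 = 10.8%, the 2025 panel 180/1045 = 17.2% → the 2025 panel
Overall: the external panel 315/2124 = 14.8%, the 2025 panel 410/1739 = 23.6% → the 2025 panel
The 2025 panel wins overall and in every proposal group — no reversal.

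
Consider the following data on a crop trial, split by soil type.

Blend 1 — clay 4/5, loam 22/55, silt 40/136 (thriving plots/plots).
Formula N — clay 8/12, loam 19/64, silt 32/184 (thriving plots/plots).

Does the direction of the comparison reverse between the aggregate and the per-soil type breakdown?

No

Clay: Blend 1 4/5 = 80.0%, Formula N 8/12 = 66.7% → Blend 1
Loam: Blend 1 22/55 = 40.0%, Formula N 19/64 = 29.7% → Blend 1
Silt: Blend 1 40/136 = 29.4%, Formula N 32/184 = 17.4% → Blend 1
Overall: Blend 1 66/196 = 33.7%, Formula N 59/260 = 22.7% → Blend 1
Blend 1 wins overall and in every soil group — no reversal.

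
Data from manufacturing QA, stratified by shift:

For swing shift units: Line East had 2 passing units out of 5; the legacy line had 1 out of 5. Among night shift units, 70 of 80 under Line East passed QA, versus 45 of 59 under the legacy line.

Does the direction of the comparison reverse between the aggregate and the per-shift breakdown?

No

Swing shift: Line East 2/5 = 40.0%, the legacy line 1/5 = 20.0% → Line East
Night shift: Line East 70/80 = 87.5%, the legacy line 45/59 = 76.3% → Line East
Overall: Line East 72/85 = 84.7%, the legacy line 46/64 = 71.9% → Line East
Line East wins overall and in every shift group — no reversal.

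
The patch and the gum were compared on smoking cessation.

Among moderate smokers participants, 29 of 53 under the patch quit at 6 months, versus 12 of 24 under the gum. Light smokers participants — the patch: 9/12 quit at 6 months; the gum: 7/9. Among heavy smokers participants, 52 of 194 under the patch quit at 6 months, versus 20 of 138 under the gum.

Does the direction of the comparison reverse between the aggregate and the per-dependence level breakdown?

No

Moderate smokers: the patch 29/53 = 54.7%, the gum 12/24 = 50.0% → the patch
Light smokers: the patch 9/12 = 75.0%, the gum 7/9 = 77.8% → the gum
Heavy smokers: the patch 52/194 = 26.8%, the gum 20/138 = 14.5% → the patch
Overall: the patch 90/259 = 34.7%, the gum 39/171 = 22.8% → the patch
Neither sweeps: the patch wins 2 of 3 groups, the gum wins 1. The patch wins overall but not every group — no Simpson reversal.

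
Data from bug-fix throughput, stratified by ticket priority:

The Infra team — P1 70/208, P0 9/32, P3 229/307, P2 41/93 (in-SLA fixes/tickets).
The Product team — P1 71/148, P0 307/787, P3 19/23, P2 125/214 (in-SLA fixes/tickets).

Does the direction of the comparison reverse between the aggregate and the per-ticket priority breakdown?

P1: the Infra team 70/208 = 33.7%, the Product team 71/148 = 48.0% → the Product team
P0: the Infra team 9/32 = 28.1%, the Product team 307/787 = 39.0% → the Product team
P3: the Infra team 229/307 = 74.6%, the Product team 19/23 = 82.6% → the Product team
P2: the Infra team 41/93 = 44.1%, the Product team 125/214 = 58.4% → the Product team
Overall: the Infra team 349/640 = 54.5%, the Product team 522/1172 = 44.5% → the Infra team
The Product team wins each ticket group but the Infra team wins overall — the comparison reverses. The Product team's tickets skew toward P0, which has a lower base rate.

Yes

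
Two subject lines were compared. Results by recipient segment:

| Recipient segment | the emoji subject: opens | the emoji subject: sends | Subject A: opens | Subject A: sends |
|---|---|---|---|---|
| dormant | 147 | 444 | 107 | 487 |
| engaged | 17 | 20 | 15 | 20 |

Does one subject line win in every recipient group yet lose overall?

Dormant: the emoji subject 147/444 = 33.1%, Subject A 107/487 = 22.0% → the emoji subject
Engaged: the emoji subject 17/20 = 85.0%, Subject A 15/20 = 75.0% → the emoji subject
Overall: the emoji subject 164/464 = 35.3%, Subject A 122/507 = 24.1% → the emoji subject
The emoji subject wins overall and in every recipient group — no reversal.

No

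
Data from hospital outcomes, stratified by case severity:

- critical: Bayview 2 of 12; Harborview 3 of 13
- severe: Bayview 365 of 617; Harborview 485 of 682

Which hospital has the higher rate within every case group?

Critical: Bayview 2/12 = 16.7%, Harborview 3/13 = 23.1% → Harborview
Severe: Bayview 365/617 = 59.2%, Harborview 485/682 = 71.1% → Harborview
Harborview has the higher rate in both groups.

Harborview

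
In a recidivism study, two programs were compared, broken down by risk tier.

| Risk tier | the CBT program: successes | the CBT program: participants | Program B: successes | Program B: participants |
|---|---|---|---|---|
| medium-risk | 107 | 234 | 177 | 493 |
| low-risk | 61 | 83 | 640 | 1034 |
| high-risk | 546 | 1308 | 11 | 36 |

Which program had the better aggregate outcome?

Program B

Medium-risk: the CBT program 107/234 = 45.7%, Program B 177/493 = 35.9% → the CBT program
Low-risk: the CBT program 61/83 = 73.5%, Program B 640/1034 = 61.9% → the CBT program
High-risk: the CBT program 546/1308 = 41.7%, Program B 11/36 = 30.6% → the CBT program
Overall: the CBT program 714/1625 = 43.9%, Program B 828/1563 = 53.0% → Program B
(The CBT program wins every risk group but Program B wins overall — the CBT program's participants skew toward the low-rate high-risk group.)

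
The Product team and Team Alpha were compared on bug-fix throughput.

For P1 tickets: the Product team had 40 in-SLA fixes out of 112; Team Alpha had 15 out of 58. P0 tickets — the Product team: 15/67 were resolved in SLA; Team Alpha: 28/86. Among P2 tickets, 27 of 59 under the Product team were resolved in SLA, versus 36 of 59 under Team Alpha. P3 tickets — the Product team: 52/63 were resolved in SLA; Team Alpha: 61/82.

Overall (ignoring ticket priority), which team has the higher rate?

P1: the Product team 40/112 = 35.7%, Team Alpha 15/58 = 25.9% → the Product team
P0: the Product team 15/67 = 22.4%, Team Alpha 28/86 = 32.6% → Team Alpha
P2: the Product team 27/59 = 45.8%, Team Alpha 36/59 = 61.0% → Team Alpha
P3: the Product team 52/63 = 82.5%, Team Alpha 61/82 = 74.4% → the Product team
Overall: the Product team 134/301 = 44.5%, Team Alpha 140/285 = 49.1% → Team Alpha
(Neither sweeps every ticket group, but Team Alpha has the higher pooled rate.)

Team Alpha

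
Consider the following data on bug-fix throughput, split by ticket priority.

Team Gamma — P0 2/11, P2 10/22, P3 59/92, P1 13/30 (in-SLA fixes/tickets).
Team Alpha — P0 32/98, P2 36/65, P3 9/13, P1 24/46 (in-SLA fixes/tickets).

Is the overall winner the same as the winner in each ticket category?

P0: Team Gamma 2/11 = 18.2%, Team Alpha 32/98 = 32.7% → Team Alpha
P2: Team Gamma 10/22 = 45.5%, Team Alpha 36/65 = 55.4% → Team Alpha
P3: Team Gamma 59/92 = 64.1%, Team Alpha 9/13 = 69.2% → Team Alpha
P1: Team Gamma 13/30 = 43.3%, Team Alpha 24/46 = 52.2% → Team Alpha
Overall: Team Gamma 84/155 = 54.2%, Team Alpha 101/222 = 45.5% → Team Gamma
Team Alpha wins each ticket group but Team Gamma wins overall — the comparison reverses. Team Alpha's tickets skew toward P0, which has a lower base rate.

No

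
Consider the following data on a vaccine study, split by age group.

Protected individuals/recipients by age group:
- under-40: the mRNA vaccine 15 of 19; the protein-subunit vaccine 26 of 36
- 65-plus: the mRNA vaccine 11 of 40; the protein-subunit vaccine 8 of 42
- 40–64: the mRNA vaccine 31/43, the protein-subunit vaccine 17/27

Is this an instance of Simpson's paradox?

No

Under-40: the mRNA vaccine 15/19 = 78.9%, the protein-subunit vaccine 26/36 = 72.2% → the mRNA vaccine
65-plus: the mRNA vaccine 11/40 = 27.5%, the protein-subunit vaccine 8/42 = 19.0% → the mRNA vaccine
40–64: the mRNA vaccine 31/43 = 72.1%, the protein-subunit vaccine 17/27 = 63.0% → the mRNA vaccine
Overall: the mRNA vaccine 57/102 = 55.9%, the protein-subunit vaccine 51/105 = 48.6% → the mRNA vaccine
The mRNA vaccine wins overall and in every age group — no reversal.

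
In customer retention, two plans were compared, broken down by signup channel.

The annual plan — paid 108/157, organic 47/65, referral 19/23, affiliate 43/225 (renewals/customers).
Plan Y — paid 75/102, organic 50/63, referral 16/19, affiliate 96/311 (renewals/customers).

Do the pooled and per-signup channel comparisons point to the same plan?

Yes

Paid: the annual plan 108/157 = 68.8%, Plan Y 75/102 = 73.5% → Plan Y
Organic: the annual plan 47/65 = 72.3%, Plan Y 50/63 = 79.4% → Plan Y
Referral: the annual plan 19/23 = 82.6%, Plan Y 16/19 = 84.2% → Plan Y
Affiliate: the annual plan 43/225 = 19.1%, Plan Y 96/311 = 30.9% → Plan Y
Overall: the annual plan 217/470 = 46.2%, Plan Y 237/495 = 47.9% → Plan Y
Plan Y wins overall and in every signup group — no reversal.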